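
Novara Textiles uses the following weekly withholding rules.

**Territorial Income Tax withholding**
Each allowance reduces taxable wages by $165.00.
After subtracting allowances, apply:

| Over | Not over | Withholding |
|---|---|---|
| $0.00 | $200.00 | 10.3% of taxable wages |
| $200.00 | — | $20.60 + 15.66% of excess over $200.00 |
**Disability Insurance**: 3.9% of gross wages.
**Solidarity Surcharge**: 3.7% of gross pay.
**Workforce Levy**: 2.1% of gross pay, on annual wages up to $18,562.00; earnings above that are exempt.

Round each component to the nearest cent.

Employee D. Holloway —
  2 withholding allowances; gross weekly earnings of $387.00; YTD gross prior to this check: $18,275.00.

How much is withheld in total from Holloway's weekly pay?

$41.31

Territorial Income Tax: taxable = $387.00 − 2×$165.00 = $57.00
  10.3% × $57.00 = $5.87
Disability Insurance: 3.9% × $387.00 = $15.09
Solidarity Surcharge: 3.7% × $387.00 = $14.32
Workforce Levy: cap $18,562.00 − YTD $18,275.00 = $287.00 subject; 2.1% × $287.00 = $6.03
Total: $5.87 + $15.09 + $14.32 + $6.03 = $41.31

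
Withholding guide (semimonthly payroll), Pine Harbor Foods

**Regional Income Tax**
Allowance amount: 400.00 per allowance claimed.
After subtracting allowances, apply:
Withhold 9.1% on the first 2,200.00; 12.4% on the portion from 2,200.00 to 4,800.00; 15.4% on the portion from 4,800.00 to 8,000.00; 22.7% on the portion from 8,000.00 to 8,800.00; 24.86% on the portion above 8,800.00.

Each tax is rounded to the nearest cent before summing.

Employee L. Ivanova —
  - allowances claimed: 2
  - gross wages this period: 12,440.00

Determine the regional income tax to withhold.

Regional Income Tax: taxable = 12,440.00 − 2×400.00 = 11,640.00
  1,197.00 + 24.86% × (11,640.00 − 8,800.00) = 1,197.00 + 24.86% × 2,840.00 = 1,903.02

1,903.02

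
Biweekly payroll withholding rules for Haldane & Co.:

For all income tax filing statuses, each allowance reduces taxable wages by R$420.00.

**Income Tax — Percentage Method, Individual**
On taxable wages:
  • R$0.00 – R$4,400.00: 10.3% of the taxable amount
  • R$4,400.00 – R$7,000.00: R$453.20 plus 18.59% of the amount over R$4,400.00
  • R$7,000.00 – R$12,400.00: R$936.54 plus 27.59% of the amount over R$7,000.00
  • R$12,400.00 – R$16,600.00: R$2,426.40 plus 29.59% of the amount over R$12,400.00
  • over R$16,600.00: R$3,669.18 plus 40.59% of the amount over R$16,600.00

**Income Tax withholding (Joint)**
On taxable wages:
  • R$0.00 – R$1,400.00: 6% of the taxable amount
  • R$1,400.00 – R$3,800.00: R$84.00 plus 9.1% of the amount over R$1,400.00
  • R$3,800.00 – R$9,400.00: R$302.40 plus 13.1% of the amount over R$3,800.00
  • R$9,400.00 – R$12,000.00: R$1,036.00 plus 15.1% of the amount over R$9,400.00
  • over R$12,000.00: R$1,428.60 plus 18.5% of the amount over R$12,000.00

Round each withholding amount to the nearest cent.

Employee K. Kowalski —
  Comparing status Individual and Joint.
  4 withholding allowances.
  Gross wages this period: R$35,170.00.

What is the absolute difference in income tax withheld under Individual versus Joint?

R$5,120.58

Income Tax (Individual): taxable = R$35,170.00 − 4×R$420.00 = R$33,490.00
  R$3,669.18 + 40.59% × (R$33,490.00 − R$16,600.00) = R$3,669.18 + 40.59% × R$16,890.00 = R$10,524.83
Income Tax (Joint): taxable = R$35,170.00 − 4×R$420.00 = R$33,490.00
  R$1,428.60 + 18.5% × (R$33,490.00 − R$12,000.00) = R$1,428.60 + 18.5% × R$21,490.00 = R$5,404.25
Difference: |R$10,524.83 − R$5,404.25| = R$5,120.58 (higher under Individual)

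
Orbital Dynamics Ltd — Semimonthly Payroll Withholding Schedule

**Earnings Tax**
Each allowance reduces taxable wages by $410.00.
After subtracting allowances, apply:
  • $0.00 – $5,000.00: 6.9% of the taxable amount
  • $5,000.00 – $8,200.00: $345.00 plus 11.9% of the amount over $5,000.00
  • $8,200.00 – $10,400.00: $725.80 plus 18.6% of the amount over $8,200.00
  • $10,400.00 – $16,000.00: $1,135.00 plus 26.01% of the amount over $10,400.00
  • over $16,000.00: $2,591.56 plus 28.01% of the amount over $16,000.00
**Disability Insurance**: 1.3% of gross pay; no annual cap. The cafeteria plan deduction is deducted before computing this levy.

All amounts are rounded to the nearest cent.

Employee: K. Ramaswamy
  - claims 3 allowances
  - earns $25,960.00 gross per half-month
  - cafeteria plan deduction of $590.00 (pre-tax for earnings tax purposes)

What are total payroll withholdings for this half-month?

$5,201.38

Earnings Tax: taxable = $25,960.00 − $590.00 − 3×$410.00 = $24,140.00
  $2,591.56 + 28.01% × ($24,140.00 − $16,000.00) = $2,591.56 + 28.01% × $8,140.00 = $4,871.57
Disability Insurance: 1.3% × $25,370.00 = $329.81
Total: $4,871.57 + $329.81 = $5,201.38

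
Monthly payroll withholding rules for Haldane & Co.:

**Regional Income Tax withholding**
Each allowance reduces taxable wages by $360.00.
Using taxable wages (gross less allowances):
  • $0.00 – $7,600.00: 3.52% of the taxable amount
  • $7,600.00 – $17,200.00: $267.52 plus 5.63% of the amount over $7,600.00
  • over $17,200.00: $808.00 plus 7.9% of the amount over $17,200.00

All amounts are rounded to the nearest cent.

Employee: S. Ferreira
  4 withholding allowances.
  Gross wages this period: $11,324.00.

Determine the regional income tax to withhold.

$396.11

Regional Income Tax: taxable = $11,324.00 − 4×$360.00 = $9,884.00
  $267.52 + 5.63% × ($9,884.00 − $7,600.00) = $267.52 + 5.63% × $2,284.00 = $396.11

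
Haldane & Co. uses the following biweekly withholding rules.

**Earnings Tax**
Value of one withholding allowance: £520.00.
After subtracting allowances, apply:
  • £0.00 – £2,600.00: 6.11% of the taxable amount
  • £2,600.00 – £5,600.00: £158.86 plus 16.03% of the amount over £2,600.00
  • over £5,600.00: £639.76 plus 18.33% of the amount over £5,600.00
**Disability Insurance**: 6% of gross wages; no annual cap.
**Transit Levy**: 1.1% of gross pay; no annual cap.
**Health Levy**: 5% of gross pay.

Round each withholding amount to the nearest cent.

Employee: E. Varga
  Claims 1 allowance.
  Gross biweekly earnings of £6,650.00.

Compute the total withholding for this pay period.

£1,541.56

Earnings Tax: taxable = £6,650.00 − 1×£520.00 = £6,130.00
  £639.76 + 18.33% × (£6,130.00 − £5,600.00) = £639.76 + 18.33% × £530.00 = £736.91
Disability Insurance: 6% × £6,650.00 = £399.00
Transit Levy: 1.1% × £6,650.00 = £73.15
Health Levy: 5% × £6,650.00 = £332.50
Total: £736.91 + £399.00 + £73.15 + £332.50 = £1,541.56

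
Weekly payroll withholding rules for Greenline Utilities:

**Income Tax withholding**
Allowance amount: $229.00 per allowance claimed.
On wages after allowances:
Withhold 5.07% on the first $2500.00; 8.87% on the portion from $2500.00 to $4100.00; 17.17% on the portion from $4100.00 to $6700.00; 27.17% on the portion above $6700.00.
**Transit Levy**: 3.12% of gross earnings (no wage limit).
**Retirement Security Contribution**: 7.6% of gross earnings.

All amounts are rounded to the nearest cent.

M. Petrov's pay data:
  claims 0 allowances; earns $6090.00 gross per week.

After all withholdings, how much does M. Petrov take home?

$4826.80

Income Tax: taxable = $6090.00
  $268.67 + 17.17% × ($6090.00 − $4100.00) = $268.67 + 17.17% × $1990.00 = $610.35
Transit Levy: 3.12% × $6090.00 = $190.01
Retirement Security Contribution: 7.6% × $6090.00 = $462.84
Total withheld: $610.35 + $190.01 + $462.84 = $1263.20
Net pay: $6090.00 − $1263.20 = $4826.80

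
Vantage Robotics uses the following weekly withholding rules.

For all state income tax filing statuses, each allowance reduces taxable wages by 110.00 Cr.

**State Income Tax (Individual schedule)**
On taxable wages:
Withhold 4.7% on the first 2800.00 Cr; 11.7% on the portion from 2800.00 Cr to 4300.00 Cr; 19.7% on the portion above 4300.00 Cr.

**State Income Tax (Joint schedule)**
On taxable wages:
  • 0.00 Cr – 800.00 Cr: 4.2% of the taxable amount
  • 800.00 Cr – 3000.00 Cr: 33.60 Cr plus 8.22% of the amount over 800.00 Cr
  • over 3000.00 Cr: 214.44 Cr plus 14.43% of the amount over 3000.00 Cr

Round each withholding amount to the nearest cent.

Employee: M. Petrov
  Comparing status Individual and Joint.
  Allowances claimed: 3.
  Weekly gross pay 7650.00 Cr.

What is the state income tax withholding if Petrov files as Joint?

State Income Tax (Joint): taxable = 7650.00 Cr − 3×110.00 Cr = 7320.00 Cr
  214.44 Cr + 14.43% × (7320.00 Cr − 3000.00 Cr) = 214.44 Cr + 14.43% × 4320.00 Cr = 837.82 Cr

837.82 Cr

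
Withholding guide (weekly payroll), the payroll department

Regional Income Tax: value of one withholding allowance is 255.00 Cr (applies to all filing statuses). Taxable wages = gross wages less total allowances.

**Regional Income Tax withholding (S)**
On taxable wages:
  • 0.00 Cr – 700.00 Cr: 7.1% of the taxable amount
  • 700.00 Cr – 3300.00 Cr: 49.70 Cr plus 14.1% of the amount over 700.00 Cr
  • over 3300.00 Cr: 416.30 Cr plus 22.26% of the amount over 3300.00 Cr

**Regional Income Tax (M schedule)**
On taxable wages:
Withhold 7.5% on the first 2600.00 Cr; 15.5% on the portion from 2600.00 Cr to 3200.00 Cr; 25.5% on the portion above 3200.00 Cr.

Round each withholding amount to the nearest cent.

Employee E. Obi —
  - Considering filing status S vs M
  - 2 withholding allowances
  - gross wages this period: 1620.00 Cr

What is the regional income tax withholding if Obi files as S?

Regional Income Tax (S): taxable = 1620.00 Cr − 2×255.00 Cr = 1110.00 Cr
  49.70 Cr + 14.1% × (1110.00 Cr − 700.00 Cr) = 49.70 Cr + 14.1% × 410.00 Cr = 107.51 Cr

107.51 Cr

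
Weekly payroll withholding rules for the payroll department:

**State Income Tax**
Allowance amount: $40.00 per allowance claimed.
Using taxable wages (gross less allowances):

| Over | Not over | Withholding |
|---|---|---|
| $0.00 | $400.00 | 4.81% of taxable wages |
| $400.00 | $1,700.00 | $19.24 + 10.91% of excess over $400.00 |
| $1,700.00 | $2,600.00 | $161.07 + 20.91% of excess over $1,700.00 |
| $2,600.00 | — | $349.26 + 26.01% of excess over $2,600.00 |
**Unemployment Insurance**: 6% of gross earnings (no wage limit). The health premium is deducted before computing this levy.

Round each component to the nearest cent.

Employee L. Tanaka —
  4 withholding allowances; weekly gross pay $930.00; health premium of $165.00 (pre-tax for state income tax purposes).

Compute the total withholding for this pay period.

$87.51

State Income Tax: taxable = $930.00 − $165.00 − 4×$40.00 = $605.00
  $19.24 + 10.91% × ($605.00 − $400.00) = $19.24 + 10.91% × $205.00 = $41.61
Unemployment Insurance: 6% × $765.00 = $45.90
Total: $41.61 + $45.90 = $87.51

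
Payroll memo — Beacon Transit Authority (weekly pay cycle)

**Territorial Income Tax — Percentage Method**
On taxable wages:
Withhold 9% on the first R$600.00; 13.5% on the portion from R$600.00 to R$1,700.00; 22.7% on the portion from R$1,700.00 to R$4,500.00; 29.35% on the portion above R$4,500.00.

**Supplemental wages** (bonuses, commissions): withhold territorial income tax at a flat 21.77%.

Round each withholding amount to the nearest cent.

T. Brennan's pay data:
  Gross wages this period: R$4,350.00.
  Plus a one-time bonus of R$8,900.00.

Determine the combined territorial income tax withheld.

R$2,741.58

Territorial Income Tax: taxable = R$4,350.00
  R$202.50 + 22.7% × (R$4,350.00 − R$1,700.00) = R$202.50 + 22.7% × R$2,650.00 = R$804.05
Supplemental (21.77% flat on bonus): 21.77% × R$8,900.00 = R$1,937.53
Total territorial income tax: R$804.05 + R$1,937.53 = R$2,741.58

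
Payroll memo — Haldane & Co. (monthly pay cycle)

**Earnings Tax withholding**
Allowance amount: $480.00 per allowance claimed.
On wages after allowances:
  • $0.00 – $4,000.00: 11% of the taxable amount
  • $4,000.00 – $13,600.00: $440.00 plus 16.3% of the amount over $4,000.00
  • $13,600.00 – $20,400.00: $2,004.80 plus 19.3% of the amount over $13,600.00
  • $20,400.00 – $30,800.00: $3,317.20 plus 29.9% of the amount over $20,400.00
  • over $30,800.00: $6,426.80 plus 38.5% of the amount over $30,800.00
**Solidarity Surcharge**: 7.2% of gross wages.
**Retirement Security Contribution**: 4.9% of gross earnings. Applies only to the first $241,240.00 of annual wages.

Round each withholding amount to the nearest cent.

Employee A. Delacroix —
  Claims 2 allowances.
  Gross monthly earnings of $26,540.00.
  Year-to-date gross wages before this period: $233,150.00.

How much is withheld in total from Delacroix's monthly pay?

$7,173.31

Earnings Tax: taxable = $26,540.00 − 2×$480.00 = $25,580.00
  $3,317.20 + 29.9% × ($25,580.00 − $20,400.00) = $3,317.20 + 29.9% × $5,180.00 = $4,866.02
Solidarity Surcharge: 7.2% × $26,540.00 = $1,910.88
Retirement Security Contribution: cap $241,240.00 − YTD $233,150.00 = $8,090.00 subject; 4.9% × $8,090.00 = $396.41
Total: $4,866.02 + $1,910.88 + $396.41 = $7,173.31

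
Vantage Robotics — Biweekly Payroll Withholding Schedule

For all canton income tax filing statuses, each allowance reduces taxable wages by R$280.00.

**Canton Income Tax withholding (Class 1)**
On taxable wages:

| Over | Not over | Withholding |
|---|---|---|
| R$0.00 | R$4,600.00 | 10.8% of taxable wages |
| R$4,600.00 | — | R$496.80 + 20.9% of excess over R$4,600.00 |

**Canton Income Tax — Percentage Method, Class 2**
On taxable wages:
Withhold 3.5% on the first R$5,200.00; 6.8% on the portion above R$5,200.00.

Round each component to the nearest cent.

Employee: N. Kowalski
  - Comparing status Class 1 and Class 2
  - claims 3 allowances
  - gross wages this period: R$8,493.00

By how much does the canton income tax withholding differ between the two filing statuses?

Canton Income Tax (Class 1): taxable = R$8,493.00 − 3×R$280.00 = R$7,653.00
  R$496.80 + 20.9% × (R$7,653.00 − R$4,600.00) = R$496.80 + 20.9% × R$3,053.00 = R$1,134.88
Canton Income Tax (Class 2): taxable = R$8,493.00 − 3×R$280.00 = R$7,653.00
  R$182.00 + 6.8% × (R$7,653.00 − R$5,200.00) = R$182.00 + 6.8% × R$2,453.00 = R$348.80
Difference: |R$1,134.88 − R$348.80| = R$786.08 (higher under Class 1)

R$786.08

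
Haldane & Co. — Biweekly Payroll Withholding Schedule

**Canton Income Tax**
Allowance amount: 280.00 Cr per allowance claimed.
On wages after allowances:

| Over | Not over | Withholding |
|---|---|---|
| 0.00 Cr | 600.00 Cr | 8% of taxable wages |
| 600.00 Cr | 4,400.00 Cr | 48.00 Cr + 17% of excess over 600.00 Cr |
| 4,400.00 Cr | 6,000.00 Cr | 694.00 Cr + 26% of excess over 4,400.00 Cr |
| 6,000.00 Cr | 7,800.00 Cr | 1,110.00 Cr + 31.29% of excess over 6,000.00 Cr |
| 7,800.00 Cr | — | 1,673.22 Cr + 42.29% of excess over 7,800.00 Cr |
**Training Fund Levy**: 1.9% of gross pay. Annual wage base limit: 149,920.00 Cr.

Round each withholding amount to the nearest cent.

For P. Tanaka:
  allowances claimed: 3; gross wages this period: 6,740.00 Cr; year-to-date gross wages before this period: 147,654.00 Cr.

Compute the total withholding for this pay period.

1,127.05 Cr

Canton Income Tax: taxable = 6,740.00 Cr − 3×280.00 Cr = 5,900.00 Cr
  694.00 Cr + 26% × (5,900.00 Cr − 4,400.00 Cr) = 694.00 Cr + 26% × 1,500.00 Cr = 1,084.00 Cr
Training Fund Levy: cap 149,920.00 Cr − YTD 147,654.00 Cr = 2,266.00 Cr subject; 1.9% × 2,266.00 Cr = 43.05 Cr
Total: 1,084.00 Cr + 43.05 Cr = 1,127.05 Cr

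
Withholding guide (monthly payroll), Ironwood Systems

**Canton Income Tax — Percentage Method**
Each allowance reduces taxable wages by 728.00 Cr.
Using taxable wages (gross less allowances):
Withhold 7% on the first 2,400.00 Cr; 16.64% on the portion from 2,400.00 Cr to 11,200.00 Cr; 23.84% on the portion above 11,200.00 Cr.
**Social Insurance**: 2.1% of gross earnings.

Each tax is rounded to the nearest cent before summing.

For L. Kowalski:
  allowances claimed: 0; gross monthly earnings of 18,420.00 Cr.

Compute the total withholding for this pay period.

Canton Income Tax: taxable = 18,420.00 Cr
  1,632.32 Cr + 23.84% × (18,420.00 Cr − 11,200.00 Cr) = 1,632.32 Cr + 23.84% × 7,220.00 Cr = 3,353.57 Cr
Social Insurance: 2.1% × 18,420.00 Cr = 386.82 Cr
Total: 3,353.57 Cr + 386.82 Cr = 3,740.39 Cr

3,740.39 Cr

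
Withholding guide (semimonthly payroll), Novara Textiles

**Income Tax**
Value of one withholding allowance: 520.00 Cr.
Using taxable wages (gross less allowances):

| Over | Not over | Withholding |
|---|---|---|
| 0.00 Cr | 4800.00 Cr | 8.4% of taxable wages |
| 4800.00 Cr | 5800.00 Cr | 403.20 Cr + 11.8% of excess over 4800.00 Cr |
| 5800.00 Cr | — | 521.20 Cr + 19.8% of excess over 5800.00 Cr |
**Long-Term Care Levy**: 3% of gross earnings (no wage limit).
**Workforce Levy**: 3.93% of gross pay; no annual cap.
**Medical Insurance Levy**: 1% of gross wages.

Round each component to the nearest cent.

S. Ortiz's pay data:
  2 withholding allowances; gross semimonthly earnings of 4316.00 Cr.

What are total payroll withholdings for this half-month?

617.44 Cr

Income Tax: taxable = 4316.00 Cr − 2×520.00 Cr = 3276.00 Cr
  8.4% × 3276.00 Cr = 275.18 Cr
Long-Term Care Levy: 3% × 4316.00 Cr = 129.48 Cr
Workforce Levy: 3.93% × 4316.00 Cr = 169.62 Cr
Medical Insurance Levy: 1% × 4316.00 Cr = 43.16 Cr
Total: 275.18 Cr + 129.48 Cr + 169.62 Cr + 43.16 Cr = 617.44 Cr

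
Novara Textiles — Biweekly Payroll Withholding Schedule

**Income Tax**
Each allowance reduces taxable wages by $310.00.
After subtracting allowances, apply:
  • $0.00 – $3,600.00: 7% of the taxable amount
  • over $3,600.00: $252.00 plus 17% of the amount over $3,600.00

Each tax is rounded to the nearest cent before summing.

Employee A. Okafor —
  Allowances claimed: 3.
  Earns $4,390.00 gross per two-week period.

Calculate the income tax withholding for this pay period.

Income Tax: taxable = $4,390.00 − 3×$310.00 = $3,460.00
  7% × $3,460.00 = $242.20

$242.20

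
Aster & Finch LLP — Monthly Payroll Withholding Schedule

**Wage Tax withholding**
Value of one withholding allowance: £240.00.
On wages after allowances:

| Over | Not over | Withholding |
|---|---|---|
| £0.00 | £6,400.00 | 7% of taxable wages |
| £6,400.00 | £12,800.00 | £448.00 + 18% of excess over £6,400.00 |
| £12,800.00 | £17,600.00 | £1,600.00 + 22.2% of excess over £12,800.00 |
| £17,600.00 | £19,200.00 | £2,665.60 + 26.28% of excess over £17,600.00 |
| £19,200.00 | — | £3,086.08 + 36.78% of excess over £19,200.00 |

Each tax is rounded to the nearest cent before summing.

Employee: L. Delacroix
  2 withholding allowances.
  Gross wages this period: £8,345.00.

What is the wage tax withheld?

Wage Tax: taxable = £8,345.00 − 2×£240.00 = £7,865.00
  £448.00 + 18% × (£7,865.00 − £6,400.00) = £448.00 + 18% × £1,465.00 = £711.70

£711.70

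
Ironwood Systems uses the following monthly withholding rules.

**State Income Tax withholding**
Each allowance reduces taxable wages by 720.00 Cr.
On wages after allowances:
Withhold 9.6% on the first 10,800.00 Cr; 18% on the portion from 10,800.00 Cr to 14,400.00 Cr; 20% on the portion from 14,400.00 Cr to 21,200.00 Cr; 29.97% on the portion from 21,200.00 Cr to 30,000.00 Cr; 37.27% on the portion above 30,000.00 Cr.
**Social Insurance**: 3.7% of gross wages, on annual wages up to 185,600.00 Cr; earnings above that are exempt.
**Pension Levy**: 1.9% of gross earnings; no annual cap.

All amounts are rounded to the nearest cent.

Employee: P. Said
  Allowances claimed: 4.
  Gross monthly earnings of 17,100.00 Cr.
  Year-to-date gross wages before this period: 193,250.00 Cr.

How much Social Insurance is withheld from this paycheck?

0.00 Cr

Social Insurance: YTD 193,250.00 Cr ≥ cap 185,600.00 Cr → 0.00 Cr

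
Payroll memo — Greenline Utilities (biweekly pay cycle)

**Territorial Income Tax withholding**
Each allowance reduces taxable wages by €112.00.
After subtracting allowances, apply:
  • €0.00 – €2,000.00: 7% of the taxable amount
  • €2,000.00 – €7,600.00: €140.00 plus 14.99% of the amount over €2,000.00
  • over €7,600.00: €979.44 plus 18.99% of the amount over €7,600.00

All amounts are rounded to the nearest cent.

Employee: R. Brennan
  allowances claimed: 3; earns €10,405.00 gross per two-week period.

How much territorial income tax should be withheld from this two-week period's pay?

€1,448.30

Territorial Income Tax: taxable = €10,405.00 − 3×€112.00 = €10,069.00
  €979.44 + 18.99% × (€10,069.00 − €7,600.00) = €979.44 + 18.99% × €2,469.00 = €1,448.30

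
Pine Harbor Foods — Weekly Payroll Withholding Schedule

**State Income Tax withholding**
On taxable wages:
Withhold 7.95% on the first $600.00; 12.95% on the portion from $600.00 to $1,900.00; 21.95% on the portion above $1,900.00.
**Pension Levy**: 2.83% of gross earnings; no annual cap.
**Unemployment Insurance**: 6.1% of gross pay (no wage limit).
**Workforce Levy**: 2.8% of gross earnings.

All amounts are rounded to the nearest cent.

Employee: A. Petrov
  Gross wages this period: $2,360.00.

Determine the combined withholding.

$593.85

State Income Tax: taxable = $2,360.00
  $216.05 + 21.95% × ($2,360.00 − $1,900.00) = $216.05 + 21.95% × $460.00 = $317.02
Pension Levy: 2.83% × $2,360.00 = $66.79
Unemployment Insurance: 6.1% × $2,360.00 = $143.96
Workforce Levy: 2.8% × $2,360.00 = $66.08
Total: $317.02 + $66.79 + $143.96 + $66.08 = $593.85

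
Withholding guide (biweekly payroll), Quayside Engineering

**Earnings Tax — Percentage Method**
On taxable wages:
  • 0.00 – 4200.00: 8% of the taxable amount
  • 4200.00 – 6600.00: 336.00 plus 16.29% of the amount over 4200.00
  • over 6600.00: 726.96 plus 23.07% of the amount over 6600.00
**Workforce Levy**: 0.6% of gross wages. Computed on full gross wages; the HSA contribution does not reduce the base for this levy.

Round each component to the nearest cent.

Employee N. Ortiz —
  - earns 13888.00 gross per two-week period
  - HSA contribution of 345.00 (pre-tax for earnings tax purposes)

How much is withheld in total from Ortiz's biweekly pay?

2412.04

Earnings Tax: taxable = 13888.00 − 345.00 = 13543.00
  726.96 + 23.07% × (13543.00 − 6600.00) = 726.96 + 23.07% × 6943.00 = 2328.71
Workforce Levy: 0.6% × 13888.00 = 83.33
Total: 2328.71 + 83.33 = 2412.04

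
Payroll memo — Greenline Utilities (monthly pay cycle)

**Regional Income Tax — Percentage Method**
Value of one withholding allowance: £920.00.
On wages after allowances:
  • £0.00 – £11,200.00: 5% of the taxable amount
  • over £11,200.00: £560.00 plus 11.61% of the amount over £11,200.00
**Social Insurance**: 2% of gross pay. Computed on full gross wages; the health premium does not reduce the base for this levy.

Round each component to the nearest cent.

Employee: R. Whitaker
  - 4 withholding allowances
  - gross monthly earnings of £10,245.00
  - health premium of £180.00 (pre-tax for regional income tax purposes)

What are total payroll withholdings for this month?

Regional Income Tax: taxable = £10,245.00 − £180.00 − 4×£920.00 = £6,385.00
  5% × £6,385.00 = £319.25
Social Insurance: 2% × £10,245.00 = £204.90
Total: £319.25 + £204.90 = £524.15

£524.15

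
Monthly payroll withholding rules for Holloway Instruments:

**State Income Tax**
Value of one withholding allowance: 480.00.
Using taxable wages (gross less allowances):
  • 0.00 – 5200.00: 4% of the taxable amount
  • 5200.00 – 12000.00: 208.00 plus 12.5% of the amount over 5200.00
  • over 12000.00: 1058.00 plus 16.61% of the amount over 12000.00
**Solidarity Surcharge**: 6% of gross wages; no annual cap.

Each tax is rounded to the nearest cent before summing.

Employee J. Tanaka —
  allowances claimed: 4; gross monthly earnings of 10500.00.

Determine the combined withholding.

State Income Tax: taxable = 10500.00 − 4×480.00 = 8580.00
  208.00 + 12.5% × (8580.00 − 5200.00) = 208.00 + 12.5% × 3380.00 = 630.50
Solidarity Surcharge: 6% × 10500.00 = 630.00
Total: 630.50 + 630.00 = 1260.50

1260.50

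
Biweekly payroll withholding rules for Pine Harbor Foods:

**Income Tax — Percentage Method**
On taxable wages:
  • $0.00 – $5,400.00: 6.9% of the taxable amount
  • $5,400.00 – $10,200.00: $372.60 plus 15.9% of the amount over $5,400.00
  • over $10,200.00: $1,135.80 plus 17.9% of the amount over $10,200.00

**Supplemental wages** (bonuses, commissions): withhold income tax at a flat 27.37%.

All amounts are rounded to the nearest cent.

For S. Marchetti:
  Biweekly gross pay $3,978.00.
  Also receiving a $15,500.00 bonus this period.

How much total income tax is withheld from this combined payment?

$4,516.83

Income Tax: taxable = $3,978.00
  6.9% × $3,978.00 = $274.48
Supplemental (27.37% flat on bonus): 27.37% × $15,500.00 = $4,242.35
Total income tax: $274.48 + $4,242.35 = $4,516.83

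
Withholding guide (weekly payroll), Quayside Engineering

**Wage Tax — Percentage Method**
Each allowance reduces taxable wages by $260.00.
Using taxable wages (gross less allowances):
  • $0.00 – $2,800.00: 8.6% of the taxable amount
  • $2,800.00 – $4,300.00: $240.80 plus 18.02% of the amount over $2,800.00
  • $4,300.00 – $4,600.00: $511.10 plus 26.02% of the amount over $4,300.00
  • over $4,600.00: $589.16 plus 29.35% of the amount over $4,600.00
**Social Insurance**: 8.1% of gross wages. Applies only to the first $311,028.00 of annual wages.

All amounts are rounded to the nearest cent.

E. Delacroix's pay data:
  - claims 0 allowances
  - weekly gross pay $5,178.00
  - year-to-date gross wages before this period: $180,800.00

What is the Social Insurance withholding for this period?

Social Insurance: 8.1% × $5,178.00 = $419.42

$419.42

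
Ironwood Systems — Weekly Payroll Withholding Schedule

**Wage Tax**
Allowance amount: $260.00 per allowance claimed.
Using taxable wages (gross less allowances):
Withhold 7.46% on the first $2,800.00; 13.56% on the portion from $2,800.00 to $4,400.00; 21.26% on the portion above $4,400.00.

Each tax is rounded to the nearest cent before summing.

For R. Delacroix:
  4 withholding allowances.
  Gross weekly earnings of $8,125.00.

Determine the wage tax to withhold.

$996.67

Wage Tax: taxable = $8,125.00 − 4×$260.00 = $7,085.00
  $425.84 + 21.26% × ($7,085.00 − $4,400.00) = $425.84 + 21.26% × $2,685.00 = $996.67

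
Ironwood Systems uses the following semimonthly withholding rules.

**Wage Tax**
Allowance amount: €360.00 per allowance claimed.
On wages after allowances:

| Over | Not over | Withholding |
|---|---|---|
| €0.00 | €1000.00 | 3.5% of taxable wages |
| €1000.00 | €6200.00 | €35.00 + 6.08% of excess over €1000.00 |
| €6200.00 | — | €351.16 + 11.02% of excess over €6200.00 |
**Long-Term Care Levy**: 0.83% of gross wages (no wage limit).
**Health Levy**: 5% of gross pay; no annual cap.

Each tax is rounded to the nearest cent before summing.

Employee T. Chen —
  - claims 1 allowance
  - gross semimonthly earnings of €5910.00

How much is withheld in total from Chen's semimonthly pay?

€656.19

Wage Tax: taxable = €5910.00 − 1×€360.00 = €5550.00
  €35.00 + 6.08% × (€5550.00 − €1000.00) = €35.00 + 6.08% × €4550.00 = €311.64
Long-Term Care Levy: 0.83% × €5910.00 = €49.05
Health Levy: 5% × €5910.00 = €295.50
Total: €311.64 + €49.05 + €295.50 = €656.19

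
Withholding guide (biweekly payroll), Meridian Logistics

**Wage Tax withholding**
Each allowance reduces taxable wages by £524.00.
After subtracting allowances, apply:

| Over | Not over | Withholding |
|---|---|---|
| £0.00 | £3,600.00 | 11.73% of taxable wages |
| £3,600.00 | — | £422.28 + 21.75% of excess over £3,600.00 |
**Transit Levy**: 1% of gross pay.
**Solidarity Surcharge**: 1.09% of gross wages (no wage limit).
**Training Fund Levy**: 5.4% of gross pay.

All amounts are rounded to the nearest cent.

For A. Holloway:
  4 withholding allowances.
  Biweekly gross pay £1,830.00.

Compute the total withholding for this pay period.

£137.07

Wage Tax: taxable = £1,830.00 − 4×£524.00 = £-266.00
  Taxable ≤ 0 → £0.00
Transit Levy: 1% × £1,830.00 = £18.30
Solidarity Surcharge: 1.09% × £1,830.00 = £19.95
Training Fund Levy: 5.4% × £1,830.00 = £98.82
Total: £0.00 + £18.30 + £19.95 + £98.82 = £137.07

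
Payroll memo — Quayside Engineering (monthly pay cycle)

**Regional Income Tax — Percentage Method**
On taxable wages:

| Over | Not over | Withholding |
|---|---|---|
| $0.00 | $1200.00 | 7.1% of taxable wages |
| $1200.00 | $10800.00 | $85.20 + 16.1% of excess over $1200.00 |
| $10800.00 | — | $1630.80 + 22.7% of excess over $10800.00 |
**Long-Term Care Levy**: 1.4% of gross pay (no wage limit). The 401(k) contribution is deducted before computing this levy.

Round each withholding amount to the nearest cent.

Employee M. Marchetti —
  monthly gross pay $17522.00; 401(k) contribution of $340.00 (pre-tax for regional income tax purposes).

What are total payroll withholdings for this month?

Regional Income Tax: taxable = $17522.00 − $340.00 = $17182.00
  $1630.80 + 22.7% × ($17182.00 − $10800.00) = $1630.80 + 22.7% × $6382.00 = $3079.51
Long-Term Care Levy: 1.4% × $17182.00 = $240.55
Total: $3079.51 + $240.55 = $3320.06

$3320.06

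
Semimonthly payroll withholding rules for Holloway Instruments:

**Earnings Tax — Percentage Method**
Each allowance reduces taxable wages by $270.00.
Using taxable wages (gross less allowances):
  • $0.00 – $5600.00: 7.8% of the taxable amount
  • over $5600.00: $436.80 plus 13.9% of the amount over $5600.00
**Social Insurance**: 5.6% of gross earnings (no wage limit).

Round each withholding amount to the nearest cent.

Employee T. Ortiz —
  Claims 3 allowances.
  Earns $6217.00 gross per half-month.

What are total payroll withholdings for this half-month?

Earnings Tax: taxable = $6217.00 − 3×$270.00 = $5407.00
  7.8% × $5407.00 = $421.75
Social Insurance: 5.6% × $6217.00 = $348.15
Total: $421.75 + $348.15 = $769.90

$769.90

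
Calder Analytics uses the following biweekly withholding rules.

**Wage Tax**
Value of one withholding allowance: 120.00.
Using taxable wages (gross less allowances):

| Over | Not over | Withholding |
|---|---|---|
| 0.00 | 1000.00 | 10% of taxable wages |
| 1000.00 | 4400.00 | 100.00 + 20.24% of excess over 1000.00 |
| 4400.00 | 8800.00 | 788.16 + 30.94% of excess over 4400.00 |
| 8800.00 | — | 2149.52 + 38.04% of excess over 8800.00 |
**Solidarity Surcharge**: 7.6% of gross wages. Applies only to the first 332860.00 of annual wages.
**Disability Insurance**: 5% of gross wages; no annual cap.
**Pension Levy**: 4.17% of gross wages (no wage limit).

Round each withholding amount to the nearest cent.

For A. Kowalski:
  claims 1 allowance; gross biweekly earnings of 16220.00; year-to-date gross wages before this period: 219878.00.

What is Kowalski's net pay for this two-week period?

8573.47

Wage Tax: taxable = 16220.00 − 1×120.00 = 16100.00
  2149.52 + 38.04% × (16100.00 − 8800.00) = 2149.52 + 38.04% × 7300.00 = 4926.44
Solidarity Surcharge: 7.6% × 16220.00 = 1232.72
Disability Insurance: 5% × 16220.00 = 811.00
Pension Levy: 4.17% × 16220.00 = 676.37
Total withheld: 4926.44 + 1232.72 + 811.00 + 676.37 = 7646.53
Net pay: 16220.00 − 7646.53 = 8573.47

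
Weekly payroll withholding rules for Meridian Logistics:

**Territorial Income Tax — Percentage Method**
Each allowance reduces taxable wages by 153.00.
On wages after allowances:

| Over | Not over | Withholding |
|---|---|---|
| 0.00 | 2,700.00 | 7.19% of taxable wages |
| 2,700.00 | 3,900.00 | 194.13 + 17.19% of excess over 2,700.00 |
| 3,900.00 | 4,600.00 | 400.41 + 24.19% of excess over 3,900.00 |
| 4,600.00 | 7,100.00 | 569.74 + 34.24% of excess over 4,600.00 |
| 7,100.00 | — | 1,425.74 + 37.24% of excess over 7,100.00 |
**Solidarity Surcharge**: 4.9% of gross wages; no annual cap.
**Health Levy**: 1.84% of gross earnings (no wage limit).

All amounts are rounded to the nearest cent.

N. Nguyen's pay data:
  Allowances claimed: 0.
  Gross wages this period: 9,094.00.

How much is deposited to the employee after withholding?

Territorial Income Tax: taxable = 9,094.00
  1,425.74 + 37.24% × (9,094.00 − 7,100.00) = 1,425.74 + 37.24% × 1,994.00 = 2,168.31
Solidarity Surcharge: 4.9% × 9,094.00 = 445.61
Health Levy: 1.84% × 9,094.00 = 167.33
Total withheld: 2,168.31 + 445.61 + 167.33 = 2,781.25
Net pay: 9,094.00 − 2,781.25 = 6,312.75

6,312.75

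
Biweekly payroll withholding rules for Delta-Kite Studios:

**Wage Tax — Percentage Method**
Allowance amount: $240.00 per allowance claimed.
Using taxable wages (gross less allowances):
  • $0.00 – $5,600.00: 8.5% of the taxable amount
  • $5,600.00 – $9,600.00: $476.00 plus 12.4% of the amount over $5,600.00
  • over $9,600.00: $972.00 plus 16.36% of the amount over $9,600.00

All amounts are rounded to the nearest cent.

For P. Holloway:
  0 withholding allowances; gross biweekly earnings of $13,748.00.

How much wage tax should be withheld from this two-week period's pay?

$1,650.61

Wage Tax: taxable = $13,748.00
  $972.00 + 16.36% × ($13,748.00 − $9,600.00) = $972.00 + 16.36% × $4,148.00 = $1,650.61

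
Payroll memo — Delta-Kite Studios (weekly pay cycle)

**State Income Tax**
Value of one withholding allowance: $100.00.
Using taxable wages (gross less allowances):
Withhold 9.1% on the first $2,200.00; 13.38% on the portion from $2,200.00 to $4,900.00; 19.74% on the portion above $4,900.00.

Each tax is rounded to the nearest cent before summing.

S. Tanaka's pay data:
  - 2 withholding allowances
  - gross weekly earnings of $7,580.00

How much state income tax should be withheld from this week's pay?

$1,051.01

State Income Tax: taxable = $7,580.00 − 2×$100.00 = $7,380.00
  $561.46 + 19.74% × ($7,380.00 − $4,900.00) = $561.46 + 19.74% × $2,480.00 = $1,051.01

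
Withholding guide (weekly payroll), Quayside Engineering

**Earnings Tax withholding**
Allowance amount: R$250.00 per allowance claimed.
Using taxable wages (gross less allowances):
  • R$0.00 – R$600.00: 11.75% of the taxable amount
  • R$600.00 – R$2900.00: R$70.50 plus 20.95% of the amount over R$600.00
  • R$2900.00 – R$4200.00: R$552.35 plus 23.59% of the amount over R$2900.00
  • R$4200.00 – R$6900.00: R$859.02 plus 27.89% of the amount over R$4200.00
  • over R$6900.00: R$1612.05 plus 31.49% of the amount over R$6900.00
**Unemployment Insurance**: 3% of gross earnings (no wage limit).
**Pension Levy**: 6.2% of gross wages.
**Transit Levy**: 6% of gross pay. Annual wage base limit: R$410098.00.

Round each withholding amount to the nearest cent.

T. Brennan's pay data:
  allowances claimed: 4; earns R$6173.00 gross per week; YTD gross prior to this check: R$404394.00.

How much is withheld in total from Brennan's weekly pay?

Earnings Tax: taxable = R$6173.00 − 4×R$250.00 = R$5173.00
  R$859.02 + 27.89% × (R$5173.00 − R$4200.00) = R$859.02 + 27.89% × R$973.00 = R$1130.39
Unemployment Insurance: 3% × R$6173.00 = R$185.19
Pension Levy: 6.2% × R$6173.00 = R$382.73
Transit Levy: cap R$410098.00 − YTD R$404394.00 = R$5704.00 subject; 6% × R$5704.00 = R$342.24
Total: R$1130.39 + R$185.19 + R$382.73 + R$342.24 = R$2040.55

R$2040.55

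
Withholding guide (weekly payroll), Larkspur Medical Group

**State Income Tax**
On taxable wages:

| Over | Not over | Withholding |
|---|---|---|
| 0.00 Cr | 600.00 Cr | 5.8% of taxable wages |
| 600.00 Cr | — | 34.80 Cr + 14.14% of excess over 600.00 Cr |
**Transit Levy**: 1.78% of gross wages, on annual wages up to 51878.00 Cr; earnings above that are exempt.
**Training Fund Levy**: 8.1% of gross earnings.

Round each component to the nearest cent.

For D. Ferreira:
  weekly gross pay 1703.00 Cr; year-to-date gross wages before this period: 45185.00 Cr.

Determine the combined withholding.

State Income Tax: taxable = 1703.00 Cr
  34.80 Cr + 14.14% × (1703.00 Cr − 600.00 Cr) = 34.80 Cr + 14.14% × 1103.00 Cr = 190.76 Cr
Transit Levy: 1.78% × 1703.00 Cr = 30.31 Cr
Training Fund Levy: 8.1% × 1703.00 Cr = 137.94 Cr
Total: 190.76 Cr + 30.31 Cr + 137.94 Cr = 359.01 Cr

359.01 Cr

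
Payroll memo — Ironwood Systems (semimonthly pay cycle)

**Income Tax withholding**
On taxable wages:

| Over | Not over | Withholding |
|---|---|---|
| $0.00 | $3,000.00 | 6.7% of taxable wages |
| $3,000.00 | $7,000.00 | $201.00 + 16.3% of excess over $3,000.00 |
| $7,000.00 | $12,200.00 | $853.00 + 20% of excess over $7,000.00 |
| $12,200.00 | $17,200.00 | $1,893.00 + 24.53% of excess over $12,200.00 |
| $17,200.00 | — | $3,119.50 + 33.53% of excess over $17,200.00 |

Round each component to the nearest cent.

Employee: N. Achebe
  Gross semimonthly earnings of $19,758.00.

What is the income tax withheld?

Income Tax: taxable = $19,758.00
  $3,119.50 + 33.53% × ($19,758.00 − $17,200.00) = $3,119.50 + 33.53% × $2,558.00 = $3,977.20

$3,977.20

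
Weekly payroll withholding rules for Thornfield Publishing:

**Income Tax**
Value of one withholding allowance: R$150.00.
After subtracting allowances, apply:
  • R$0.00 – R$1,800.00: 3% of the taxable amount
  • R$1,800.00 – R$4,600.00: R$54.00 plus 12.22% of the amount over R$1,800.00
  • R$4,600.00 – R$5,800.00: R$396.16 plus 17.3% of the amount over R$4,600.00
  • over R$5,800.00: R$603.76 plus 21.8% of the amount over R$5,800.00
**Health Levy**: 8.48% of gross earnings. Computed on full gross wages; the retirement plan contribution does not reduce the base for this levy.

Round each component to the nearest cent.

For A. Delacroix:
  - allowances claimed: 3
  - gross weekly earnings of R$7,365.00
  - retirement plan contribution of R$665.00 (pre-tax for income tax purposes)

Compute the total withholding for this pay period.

R$1,326.41

Income Tax: taxable = R$7,365.00 − R$665.00 − 3×R$150.00 = R$6,250.00
  R$603.76 + 21.8% × (R$6,250.00 − R$5,800.00) = R$603.76 + 21.8% × R$450.00 = R$701.86
Health Levy: 8.48% × R$7,365.00 = R$624.55
Total: R$701.86 + R$624.55 = R$1,326.41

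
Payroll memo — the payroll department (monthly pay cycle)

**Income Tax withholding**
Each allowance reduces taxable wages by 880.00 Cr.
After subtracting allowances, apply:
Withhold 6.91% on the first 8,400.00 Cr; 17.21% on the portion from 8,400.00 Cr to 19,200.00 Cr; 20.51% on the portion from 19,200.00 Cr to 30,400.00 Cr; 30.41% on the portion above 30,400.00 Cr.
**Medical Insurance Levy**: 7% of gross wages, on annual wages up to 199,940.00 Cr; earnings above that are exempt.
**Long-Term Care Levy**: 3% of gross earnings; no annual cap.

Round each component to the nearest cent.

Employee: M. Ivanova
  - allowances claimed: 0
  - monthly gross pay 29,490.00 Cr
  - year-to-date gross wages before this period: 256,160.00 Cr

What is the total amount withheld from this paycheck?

Income Tax: taxable = 29,490.00 Cr
  2,439.12 Cr + 20.51% × (29,490.00 Cr − 19,200.00 Cr) = 2,439.12 Cr + 20.51% × 10,290.00 Cr = 4,549.60 Cr
Medical Insurance Levy: YTD 256,160.00 Cr ≥ cap 199,940.00 Cr → 0.00 Cr
Long-Term Care Levy: 3% × 29,490.00 Cr = 884.70 Cr
Total: 4,549.60 Cr + 0.00 Cr + 884.70 Cr = 5,434.30 Cr

5,434.30 Cr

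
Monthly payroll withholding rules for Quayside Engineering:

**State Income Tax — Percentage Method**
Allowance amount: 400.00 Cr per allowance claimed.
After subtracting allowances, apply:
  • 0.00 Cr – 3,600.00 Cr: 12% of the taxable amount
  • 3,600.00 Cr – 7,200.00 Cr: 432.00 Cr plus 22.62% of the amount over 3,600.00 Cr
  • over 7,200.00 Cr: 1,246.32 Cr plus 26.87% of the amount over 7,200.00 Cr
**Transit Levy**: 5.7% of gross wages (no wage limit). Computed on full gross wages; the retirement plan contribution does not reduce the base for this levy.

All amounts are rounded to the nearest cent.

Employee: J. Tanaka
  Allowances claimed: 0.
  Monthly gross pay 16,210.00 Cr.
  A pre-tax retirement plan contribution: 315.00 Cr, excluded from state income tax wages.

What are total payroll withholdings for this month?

4,506.64 Cr

State Income Tax: taxable = 16,210.00 Cr − 315.00 Cr = 15,895.00 Cr
  1,246.32 Cr + 26.87% × (15,895.00 Cr − 7,200.00 Cr) = 1,246.32 Cr + 26.87% × 8,695.00 Cr = 3,582.67 Cr
Transit Levy: 5.7% × 16,210.00 Cr = 923.97 Cr
Total: 3,582.67 Cr + 923.97 Cr = 4,506.64 Cr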